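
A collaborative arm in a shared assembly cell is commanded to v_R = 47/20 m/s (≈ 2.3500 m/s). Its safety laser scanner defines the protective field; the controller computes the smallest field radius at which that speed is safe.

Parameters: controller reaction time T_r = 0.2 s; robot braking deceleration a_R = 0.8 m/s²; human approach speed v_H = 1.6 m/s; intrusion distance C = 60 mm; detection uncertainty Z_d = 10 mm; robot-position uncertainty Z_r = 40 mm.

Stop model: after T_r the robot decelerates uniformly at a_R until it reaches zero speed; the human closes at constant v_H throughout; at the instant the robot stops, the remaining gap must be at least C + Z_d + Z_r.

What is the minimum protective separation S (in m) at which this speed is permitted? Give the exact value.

S_min = 5793/640 m = 9.0516 m

stop time T_s = (47/20)/(4/5) = 2.9375 s
robot covers v_R·T_r = 2.3500·0.2000 = 0.4700 m before braking
robot under decel: 2.3500²/(2·0.8000) = 3.4516 m
human closes 1.6000·3.1375 = 5.0200 m
residual clearance needed = 0.0600+0.0100+0.0400 = 0.1100 m
S_min ≈ 0.4700+3.4516+5.0200+0.1100  ⇒  S_min = 5793/640 m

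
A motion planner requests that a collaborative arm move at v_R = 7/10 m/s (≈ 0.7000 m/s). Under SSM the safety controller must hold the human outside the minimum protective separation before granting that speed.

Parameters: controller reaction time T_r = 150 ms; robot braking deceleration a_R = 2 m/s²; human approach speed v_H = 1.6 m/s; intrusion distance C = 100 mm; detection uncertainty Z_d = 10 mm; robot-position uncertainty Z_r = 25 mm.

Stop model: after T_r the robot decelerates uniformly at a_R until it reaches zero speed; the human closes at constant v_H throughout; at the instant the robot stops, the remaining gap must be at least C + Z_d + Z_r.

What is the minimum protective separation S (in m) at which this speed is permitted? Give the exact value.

braking lasts T_s = (7/10)/2 = 0.3500 s
robot covers v_R·T_r = 0.7000·0.1500 = 0.1050 m before braking
robot under decel: 0.7000²/(2·2.0000) = 0.1225 m
human over T_r+T_s: 1.6000·(0.1500+0.3500) = 0.8000 m
C+Z_d+Z_r = 0.1000+0.0100+0.0250 = 0.1350 m
S_min ≈ 0.1050+0.1225+0.8000+0.1350  ⇒  S_min = 93/80 m

S_min = 93/80 m = 1.1625 m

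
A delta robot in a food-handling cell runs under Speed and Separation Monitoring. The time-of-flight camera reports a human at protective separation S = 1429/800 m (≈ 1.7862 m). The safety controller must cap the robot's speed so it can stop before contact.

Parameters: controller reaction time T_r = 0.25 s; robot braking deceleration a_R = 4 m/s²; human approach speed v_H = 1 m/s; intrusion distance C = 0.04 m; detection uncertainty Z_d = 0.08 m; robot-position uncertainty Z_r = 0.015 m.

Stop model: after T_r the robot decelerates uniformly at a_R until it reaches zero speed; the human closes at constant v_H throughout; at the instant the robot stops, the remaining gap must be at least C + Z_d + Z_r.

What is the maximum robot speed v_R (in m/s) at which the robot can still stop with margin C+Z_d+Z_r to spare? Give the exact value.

v_R_max = 19/10 m/s = 1.9000 m/s

collect terms ⇒ (1/8)·v_R² + (1/2)·v_R + (-1121/800) = 0
  disc = (1/2)² − 4·(1/8)·(-1121/800) = 1521/1600 ; √disc = 39/40
  v_R = (−(1/2) + 39/40) / (2·(1/8)) = 19/10 m/s
check:
T_s = v_R/a_R = (19/10)/4 = 0.4750 s
robot in T_r: 1.9000·0.2500 = 0.4750 m
robot under decel: 1.9000²/(2·4.0000) = 0.4512 m
human over T_r+T_s: 1.0000·(0.2500+0.4750) = 0.7250 m
residual clearance needed = 0.0400+0.0800+0.0150 = 0.1350 m
sum ≈ 0.4750+0.4512+0.7250+0.1350 ≈ 1.7862 m = S ✓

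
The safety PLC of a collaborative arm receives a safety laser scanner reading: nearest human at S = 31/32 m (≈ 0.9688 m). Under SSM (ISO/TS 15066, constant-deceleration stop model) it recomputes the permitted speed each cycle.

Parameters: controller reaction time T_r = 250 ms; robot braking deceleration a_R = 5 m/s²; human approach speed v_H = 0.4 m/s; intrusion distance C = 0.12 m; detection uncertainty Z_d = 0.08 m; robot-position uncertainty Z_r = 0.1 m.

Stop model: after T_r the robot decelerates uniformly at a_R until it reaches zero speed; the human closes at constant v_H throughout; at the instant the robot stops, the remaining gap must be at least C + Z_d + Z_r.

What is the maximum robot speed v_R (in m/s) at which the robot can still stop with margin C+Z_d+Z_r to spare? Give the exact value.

v_R_max = 5/4 m/s = 1.2500 m/s

collect terms ⇒ (1/10)·v_R² + (33/100)·v_R + (-91/160) = 0
  disc = (33/100)² − 4·(1/10)·(-91/160) = 841/2500 ; √disc = 29/50
  v_R = (−(33/100) + 29/50) / (2·(1/10)) = 5/4 m/s
check:
braking lasts T_s = (5/4)/5 = 0.2500 s
robot covers v_R·T_r = 1.2500·0.2500 = 0.3125 m before braking
braking distance = 1.2500²/(2·5.0000) = 0.1562 m
human closes 0.4000·0.5000 = 0.2000 m
C+Z_d+Z_r = 0.1200+0.0800+0.1000 = 0.3000 m
sum ≈ 0.3125+0.1562+0.2000+0.3000 ≈ 0.9688 m = S ✓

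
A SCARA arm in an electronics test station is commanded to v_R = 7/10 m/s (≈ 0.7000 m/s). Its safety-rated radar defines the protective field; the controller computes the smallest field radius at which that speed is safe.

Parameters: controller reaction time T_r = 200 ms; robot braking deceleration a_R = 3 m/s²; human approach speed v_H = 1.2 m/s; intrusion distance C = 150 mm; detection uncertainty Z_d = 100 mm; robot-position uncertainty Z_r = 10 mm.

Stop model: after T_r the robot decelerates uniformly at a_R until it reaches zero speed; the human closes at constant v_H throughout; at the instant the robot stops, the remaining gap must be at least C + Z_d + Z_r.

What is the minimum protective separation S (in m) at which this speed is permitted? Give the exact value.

stop time T_s = (7/10)/3 = 0.2333 s
robot in T_r: 0.7000·0.2000 = 0.1400 m
robot under decel: 0.7000²/(2·3.0000) = 0.0817 m
person approaches 1.2000·(0.2000+0.2333) = 0.5200 m
margins: 0.1500+0.1000+0.0100 = 0.2600 m
S_min ≈ 0.1400+0.0817+0.5200+0.2600  ⇒  S_min = 601/600 m

S_min = 601/600 m = 1.0017 m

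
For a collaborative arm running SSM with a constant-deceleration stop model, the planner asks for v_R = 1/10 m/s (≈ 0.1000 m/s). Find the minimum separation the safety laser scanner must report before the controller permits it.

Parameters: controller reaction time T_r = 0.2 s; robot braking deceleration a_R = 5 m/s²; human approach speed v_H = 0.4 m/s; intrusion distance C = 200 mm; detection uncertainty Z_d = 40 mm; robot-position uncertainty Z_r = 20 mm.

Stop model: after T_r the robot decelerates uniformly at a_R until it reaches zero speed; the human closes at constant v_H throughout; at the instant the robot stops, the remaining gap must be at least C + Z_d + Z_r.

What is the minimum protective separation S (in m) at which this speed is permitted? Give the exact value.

S_min = 369/1000 m = 0.3690 m

T_s = v_R/a_R = (1/10)/5 = 0.0200 s
robot in T_r: 0.1000·0.2000 = 0.0200 m
braking distance = 0.1000²/(2·5.0000) = 0.0010 m
human over T_r+T_s: 0.4000·(0.2000+0.0200) = 0.0880 m
residual clearance needed = 0.2000+0.0400+0.0200 = 0.2600 m
S_min ≈ 0.0200+0.0010+0.0880+0.2600  ⇒  S_min = 369/1000 m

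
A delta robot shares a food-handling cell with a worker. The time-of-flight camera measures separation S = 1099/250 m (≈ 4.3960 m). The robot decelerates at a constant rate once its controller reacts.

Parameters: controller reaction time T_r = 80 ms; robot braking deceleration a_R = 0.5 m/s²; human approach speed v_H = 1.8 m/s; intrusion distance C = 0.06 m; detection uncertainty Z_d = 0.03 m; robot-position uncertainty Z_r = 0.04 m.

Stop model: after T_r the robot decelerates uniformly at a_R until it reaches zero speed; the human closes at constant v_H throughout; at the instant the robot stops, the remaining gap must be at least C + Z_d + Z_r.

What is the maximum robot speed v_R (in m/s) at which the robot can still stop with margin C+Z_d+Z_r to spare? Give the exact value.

collect terms ⇒ (1)·v_R² + (92/25)·v_R + (-2061/500) = 0
  disc = (92/25)² − 4·(1)·(-2061/500) = 18769/625 ; √disc = 137/25
  v_R = (−(92/25) + 137/25) / (2·(1)) = 9/10 m/s
check:
T_s = v_R/a_R = (9/10)/(1/2) = 1.8000 s
reaction-phase robot travel = 0.9000·0.0800 = 0.0720 m
robot under decel: 0.9000²/(2·0.5000) = 0.8100 m
human over T_r+T_s: 1.8000·(0.0800+1.8000) = 3.3840 m
C+Z_d+Z_r = 0.0600+0.0300+0.0400 = 0.1300 m
sum ≈ 0.0720+0.8100+3.3840+0.1300 ≈ 4.3960 m = S ✓

v_R_max = 9/10 m/s = 0.9000 m/s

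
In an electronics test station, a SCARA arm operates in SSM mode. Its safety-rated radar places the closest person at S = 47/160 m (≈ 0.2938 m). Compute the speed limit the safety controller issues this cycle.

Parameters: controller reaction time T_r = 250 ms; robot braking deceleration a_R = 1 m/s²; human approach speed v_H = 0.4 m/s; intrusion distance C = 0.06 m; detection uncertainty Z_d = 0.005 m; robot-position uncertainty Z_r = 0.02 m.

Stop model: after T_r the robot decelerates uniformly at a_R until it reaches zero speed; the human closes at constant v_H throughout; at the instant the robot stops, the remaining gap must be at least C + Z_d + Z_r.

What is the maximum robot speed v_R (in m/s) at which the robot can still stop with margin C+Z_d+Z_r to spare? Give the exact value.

v_R_max = 3/20 m/s = 0.1500 m/s

collect terms ⇒ (1/2)·v_R² + (13/20)·v_R + (-87/800) = 0
  disc = (13/20)² − 4·(1/2)·(-87/800) = 16/25 ; √disc = 4/5
  v_R = (−(13/20) + 4/5) / (2·(1/2)) = 3/20 m/s
check:
T_s = v_R/a_R = (3/20)/1 = 0.1500 s
robot in T_r: 0.1500·0.2500 = 0.0375 m
braking distance = 0.1500²/(2·1.0000) = 0.0112 m
human closes 0.4000·0.4000 = 0.1600 m
C+Z_d+Z_r = 0.0600+0.0050+0.0200 = 0.0850 m
sum ≈ 0.0375+0.0112+0.1600+0.0850 ≈ 0.2938 m = S ✓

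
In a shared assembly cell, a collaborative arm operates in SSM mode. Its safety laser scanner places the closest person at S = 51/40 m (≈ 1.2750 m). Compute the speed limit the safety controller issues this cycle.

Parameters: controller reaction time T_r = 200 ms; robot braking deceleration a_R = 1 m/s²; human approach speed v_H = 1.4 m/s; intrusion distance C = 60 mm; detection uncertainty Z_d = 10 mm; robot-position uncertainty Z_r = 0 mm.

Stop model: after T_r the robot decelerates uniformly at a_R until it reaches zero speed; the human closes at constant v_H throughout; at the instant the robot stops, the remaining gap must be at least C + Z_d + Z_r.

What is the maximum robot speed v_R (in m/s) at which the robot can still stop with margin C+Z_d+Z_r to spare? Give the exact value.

v_R_max = 1/2 m/s = 0.5000 m/s

quadratic (1/2)·v² + (8/5)·v + (-37/40) = 0
  disc = (8/5)² − 4·(1/2)·(-37/40) = 441/100 ; √disc = 21/10
  v_R = (−(8/5) + 21/10) / (2·(1/2)) = 1/2 m/s
check:
T_s = v_R/a_R = (1/2)/1 = 0.5000 s
robot in T_r: 0.5000·0.2000 = 0.1000 m
braking distance = 0.5000²/(2·1.0000) = 0.1250 m
human over T_r+T_s: 1.4000·(0.2000+0.5000) = 0.9800 m
margins: 0.0600+0.0100+0.0000 = 0.0700 m
sum ≈ 0.1000+0.1250+0.9800+0.0700 ≈ 1.2750 m = S ✓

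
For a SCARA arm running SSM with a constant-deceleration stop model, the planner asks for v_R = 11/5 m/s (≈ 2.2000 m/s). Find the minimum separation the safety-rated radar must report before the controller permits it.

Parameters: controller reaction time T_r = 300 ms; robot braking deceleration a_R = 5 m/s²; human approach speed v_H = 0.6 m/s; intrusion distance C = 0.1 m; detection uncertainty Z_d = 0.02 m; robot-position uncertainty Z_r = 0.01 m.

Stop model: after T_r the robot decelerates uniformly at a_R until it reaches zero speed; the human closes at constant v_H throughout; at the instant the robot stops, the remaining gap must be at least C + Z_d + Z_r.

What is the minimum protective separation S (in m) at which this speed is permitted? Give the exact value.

S_min = 859/500 m = 1.7180 m

stop time T_s = (11/5)/5 = 0.4400 s
robot covers v_R·T_r = 2.2000·0.3000 = 0.6600 m before braking
braking distance = 2.2000²/(2·5.0000) = 0.4840 m
human over T_r+T_s: 0.6000·(0.3000+0.4400) = 0.4440 m
C+Z_d+Z_r = 0.1000+0.0200+0.0100 = 0.1300 m
S_min ≈ 0.6600+0.4840+0.4440+0.1300  ⇒  S_min = 859/500 m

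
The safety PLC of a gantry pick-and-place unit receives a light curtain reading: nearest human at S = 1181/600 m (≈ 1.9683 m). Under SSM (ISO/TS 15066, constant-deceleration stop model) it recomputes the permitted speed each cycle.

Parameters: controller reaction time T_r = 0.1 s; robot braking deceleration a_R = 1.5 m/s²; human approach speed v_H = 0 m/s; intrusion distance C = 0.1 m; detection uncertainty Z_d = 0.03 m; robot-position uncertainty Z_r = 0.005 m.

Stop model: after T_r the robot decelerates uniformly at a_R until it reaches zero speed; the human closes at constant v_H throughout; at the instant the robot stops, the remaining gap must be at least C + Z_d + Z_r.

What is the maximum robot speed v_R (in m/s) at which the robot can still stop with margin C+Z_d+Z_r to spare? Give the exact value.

collect terms ⇒ (1/3)·v_R² + (1/10)·v_R + (-11/6) = 0
  disc = (1/10)² − 4·(1/3)·(-11/6) = 2209/900 ; √disc = 47/30
  v_R = (−(1/10) + 47/30) / (2·(1/3)) = 11/5 m/s
check:
T_s = v_R/a_R = (11/5)/(3/2) = 1.4667 s
robot covers v_R·T_r = 2.2000·0.1000 = 0.2200 m before braking
robot under decel: 2.2000²/(2·1.5000) = 1.6133 m
human over T_r+T_s: 0.0000·(0.1000+1.4667) = 0.0000 m
C+Z_d+Z_r = 0.1000+0.0300+0.0050 = 0.1350 m
sum ≈ 0.2200+1.6133+0.0000+0.1350 ≈ 1.9683 m = S ✓

v_R_max = 11/5 m/s = 2.2000 m/s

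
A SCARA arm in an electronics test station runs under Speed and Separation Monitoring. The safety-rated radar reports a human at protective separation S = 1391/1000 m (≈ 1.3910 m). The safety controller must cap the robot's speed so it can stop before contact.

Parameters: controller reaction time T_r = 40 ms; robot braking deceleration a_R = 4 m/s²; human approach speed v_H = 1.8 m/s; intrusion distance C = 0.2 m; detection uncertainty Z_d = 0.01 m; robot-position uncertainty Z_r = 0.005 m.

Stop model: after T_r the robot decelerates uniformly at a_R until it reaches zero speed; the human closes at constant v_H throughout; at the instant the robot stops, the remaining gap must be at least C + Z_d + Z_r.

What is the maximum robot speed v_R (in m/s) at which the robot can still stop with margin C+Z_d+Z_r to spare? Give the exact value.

v_R_max = 8/5 m/s = 1.6000 m/s

collect terms ⇒ (1/8)·v_R² + (49/100)·v_R + (-138/125) = 0
  disc = (49/100)² − 4·(1/8)·(-138/125) = 7921/10000 ; √disc = 89/100
  v_R = (−(49/100) + 89/100) / (2·(1/8)) = 8/5 m/s
check:
T_s = v_R/a_R = (8/5)/4 = 0.4000 s
robot in T_r: 1.6000·0.0400 = 0.0640 m
robot covers 1.6000·0.4000 − ½·4.0000·0.4000² = 0.3200 m while stopping
human over T_r+T_s: 1.8000·(0.0400+0.4000) = 0.7920 m
margins: 0.2000+0.0100+0.0050 = 0.2150 m
sum ≈ 0.0640+0.3200+0.7920+0.2150 ≈ 1.3910 m = S ✓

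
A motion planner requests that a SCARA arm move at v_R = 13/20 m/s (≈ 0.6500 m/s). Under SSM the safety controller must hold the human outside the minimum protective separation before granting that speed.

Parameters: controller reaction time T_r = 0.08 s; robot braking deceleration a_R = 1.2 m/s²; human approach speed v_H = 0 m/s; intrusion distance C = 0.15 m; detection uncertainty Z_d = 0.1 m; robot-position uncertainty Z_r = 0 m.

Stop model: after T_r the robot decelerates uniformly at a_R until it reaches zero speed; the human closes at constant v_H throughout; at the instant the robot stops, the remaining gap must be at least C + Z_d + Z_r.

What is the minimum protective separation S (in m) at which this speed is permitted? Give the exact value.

S_min = 11473/24000 m = 0.4780 m

stop time T_s = (13/20)/(6/5) = 0.5417 s
robot covers v_R·T_r = 0.6500·0.0800 = 0.0520 m before braking
braking distance = 0.6500²/(2·1.2000) = 0.1760 m
human over T_r+T_s: 0.0000·(0.0800+0.5417) = 0.0000 m
margins: 0.1500+0.1000+0.0000 = 0.2500 m
S_min ≈ 0.0520+0.1760+0.0000+0.2500  ⇒  S_min = 11473/24000 m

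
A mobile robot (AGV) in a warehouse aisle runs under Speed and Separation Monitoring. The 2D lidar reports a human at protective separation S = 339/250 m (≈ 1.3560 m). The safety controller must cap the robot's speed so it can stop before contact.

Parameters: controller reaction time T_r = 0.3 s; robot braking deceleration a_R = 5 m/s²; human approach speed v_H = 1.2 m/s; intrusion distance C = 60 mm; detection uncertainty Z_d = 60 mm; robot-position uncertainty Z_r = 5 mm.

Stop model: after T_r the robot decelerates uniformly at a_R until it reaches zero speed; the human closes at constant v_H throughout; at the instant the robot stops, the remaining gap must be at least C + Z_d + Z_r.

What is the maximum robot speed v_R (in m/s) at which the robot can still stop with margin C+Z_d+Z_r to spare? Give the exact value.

quadratic (1/10)·v² + (27/50)·v + (-871/1000) = 0
  disc = (27/50)² − 4·(1/10)·(-871/1000) = 16/25 ; √disc = 4/5
  v_R = (−(27/50) + 4/5) / (2·(1/10)) = 13/10 m/s
check:
T_s = v_R/a_R = (13/10)/5 = 0.2600 s
reaction-phase robot travel = 1.3000·0.3000 = 0.3900 m
robot under decel: 1.3000²/(2·5.0000) = 0.1690 m
human closes 1.2000·0.5600 = 0.6720 m
margins: 0.0600+0.0600+0.0050 = 0.1250 m
sum ≈ 0.3900+0.1690+0.6720+0.1250 ≈ 1.3560 m = S ✓

v_R_max = 13/10 m/s = 1.3000 m/s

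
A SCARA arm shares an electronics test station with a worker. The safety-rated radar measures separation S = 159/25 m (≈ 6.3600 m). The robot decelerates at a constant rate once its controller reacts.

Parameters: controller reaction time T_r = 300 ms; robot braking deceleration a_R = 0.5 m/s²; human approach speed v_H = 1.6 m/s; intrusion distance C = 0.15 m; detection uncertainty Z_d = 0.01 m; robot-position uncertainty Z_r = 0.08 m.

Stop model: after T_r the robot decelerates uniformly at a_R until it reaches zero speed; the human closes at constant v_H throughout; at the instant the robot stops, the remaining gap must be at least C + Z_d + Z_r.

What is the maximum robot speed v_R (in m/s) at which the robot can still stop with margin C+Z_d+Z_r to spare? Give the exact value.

v_R_max = 6/5 m/s = 1.2000 m/s

at the boundary: (1)·v² + (7/2)·v + (-141/25) = 0
  disc = (7/2)² − 4·(1)·(-141/25) = 3481/100 ; √disc = 59/10
  v_R = (−(7/2) + 59/10) / (2·(1)) = 6/5 m/s
check:
T_s = v_R/a_R = (6/5)/(1/2) = 2.4000 s
robot covers v_R·T_r = 1.2000·0.3000 = 0.3600 m before braking
robot under decel: 1.2000²/(2·0.5000) = 1.4400 m
human closes 1.6000·2.7000 = 4.3200 m
margins: 0.1500+0.0100+0.0800 = 0.2400 m
sum ≈ 0.3600+1.4400+4.3200+0.2400 ≈ 6.3600 m = S ✓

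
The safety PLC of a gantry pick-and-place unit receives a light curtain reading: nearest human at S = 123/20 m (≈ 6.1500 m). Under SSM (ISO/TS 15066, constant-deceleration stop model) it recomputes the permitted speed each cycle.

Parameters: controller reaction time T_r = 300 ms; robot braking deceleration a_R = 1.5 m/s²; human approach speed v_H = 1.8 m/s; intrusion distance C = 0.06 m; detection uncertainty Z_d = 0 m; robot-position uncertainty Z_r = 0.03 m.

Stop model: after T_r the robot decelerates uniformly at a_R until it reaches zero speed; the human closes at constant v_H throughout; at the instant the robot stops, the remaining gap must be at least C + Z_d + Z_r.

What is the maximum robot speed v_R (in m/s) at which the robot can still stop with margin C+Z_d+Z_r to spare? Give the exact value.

collect terms ⇒ (1/3)·v_R² + (3/2)·v_R + (-138/25) = 0
  disc = (3/2)² − 4·(1/3)·(-138/25) = 961/100 ; √disc = 31/10
  v_R = (−(3/2) + 31/10) / (2·(1/3)) = 12/5 m/s
check:
T_s = v_R/a_R = (12/5)/(3/2) = 1.6000 s
robot covers v_R·T_r = 2.4000·0.3000 = 0.7200 m before braking
robot covers 2.4000·1.6000 − ½·1.5000·1.6000² = 1.9200 m while stopping
person approaches 1.8000·(0.3000+1.6000) = 3.4200 m
C+Z_d+Z_r = 0.0600+0.0000+0.0300 = 0.0900 m
sum ≈ 0.7200+1.9200+3.4200+0.0900 ≈ 6.1500 m = S ✓

v_R_max = 12/5 m/s = 2.4000 m/s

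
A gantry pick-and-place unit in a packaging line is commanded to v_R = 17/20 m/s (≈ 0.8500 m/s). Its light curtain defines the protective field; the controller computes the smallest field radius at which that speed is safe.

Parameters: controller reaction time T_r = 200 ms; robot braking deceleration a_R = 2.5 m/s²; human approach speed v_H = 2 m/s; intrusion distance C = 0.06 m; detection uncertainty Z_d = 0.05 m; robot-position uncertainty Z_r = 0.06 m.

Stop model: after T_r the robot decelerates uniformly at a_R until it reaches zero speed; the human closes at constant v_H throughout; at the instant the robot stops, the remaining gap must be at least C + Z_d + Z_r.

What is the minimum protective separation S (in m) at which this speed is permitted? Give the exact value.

braking lasts T_s = (17/20)/(5/2) = 0.3400 s
robot covers v_R·T_r = 0.8500·0.2000 = 0.1700 m before braking
robot covers 0.8500·0.3400 − ½·2.5000·0.3400² = 0.1445 m while stopping
human closes 2.0000·0.5400 = 1.0800 m
residual clearance needed = 0.0600+0.0500+0.0600 = 0.1700 m
S_min ≈ 0.1700+0.1445+1.0800+0.1700  ⇒  S_min = 3129/2000 m

S_min = 3129/2000 m = 1.5645 m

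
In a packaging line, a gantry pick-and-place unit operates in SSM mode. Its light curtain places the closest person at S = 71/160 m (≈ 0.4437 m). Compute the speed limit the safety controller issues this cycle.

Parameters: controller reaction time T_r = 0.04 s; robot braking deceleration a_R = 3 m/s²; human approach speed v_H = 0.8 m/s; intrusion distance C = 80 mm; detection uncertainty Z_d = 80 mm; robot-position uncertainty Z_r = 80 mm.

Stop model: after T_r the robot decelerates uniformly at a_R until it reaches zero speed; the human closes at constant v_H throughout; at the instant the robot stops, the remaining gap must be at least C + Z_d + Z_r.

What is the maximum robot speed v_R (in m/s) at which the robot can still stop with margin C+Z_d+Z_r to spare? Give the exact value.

v_R_max = 9/20 m/s = 0.4500 m/s

quadratic (1/6)·v² + (23/75)·v + (-687/4000) = 0
  disc = (23/75)² − 4·(1/6)·(-687/4000) = 18769/90000 ; √disc = 137/300
  v_R = (−(23/75) + 137/300) / (2·(1/6)) = 9/20 m/s
check:
braking lasts T_s = (9/20)/3 = 0.1500 s
robot in T_r: 0.4500·0.0400 = 0.0180 m
braking distance = 0.4500²/(2·3.0000) = 0.0338 m
human over T_r+T_s: 0.8000·(0.0400+0.1500) = 0.1520 m
residual clearance needed = 0.0800+0.0800+0.0800 = 0.2400 m
sum ≈ 0.0180+0.0338+0.1520+0.2400 ≈ 0.4437 m = S ✓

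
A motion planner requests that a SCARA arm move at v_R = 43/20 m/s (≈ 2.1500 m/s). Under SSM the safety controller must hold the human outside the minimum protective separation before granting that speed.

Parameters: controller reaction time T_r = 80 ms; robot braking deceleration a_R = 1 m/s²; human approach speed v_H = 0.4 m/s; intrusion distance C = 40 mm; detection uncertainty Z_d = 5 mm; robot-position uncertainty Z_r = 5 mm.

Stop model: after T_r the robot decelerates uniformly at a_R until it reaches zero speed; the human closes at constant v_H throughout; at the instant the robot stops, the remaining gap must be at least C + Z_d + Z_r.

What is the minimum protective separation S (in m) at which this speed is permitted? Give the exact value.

stop time T_s = (43/20)/1 = 2.1500 s
reaction-phase robot travel = 2.1500·0.0800 = 0.1720 m
braking distance = 2.1500²/(2·1.0000) = 2.3112 m
human closes 0.4000·2.2300 = 0.8920 m
C+Z_d+Z_r = 0.0400+0.0050+0.0050 = 0.0500 m
S_min ≈ 0.1720+2.3112+0.8920+0.0500  ⇒  S_min = 13701/4000 m

S_min = 13701/4000 m = 3.4253 m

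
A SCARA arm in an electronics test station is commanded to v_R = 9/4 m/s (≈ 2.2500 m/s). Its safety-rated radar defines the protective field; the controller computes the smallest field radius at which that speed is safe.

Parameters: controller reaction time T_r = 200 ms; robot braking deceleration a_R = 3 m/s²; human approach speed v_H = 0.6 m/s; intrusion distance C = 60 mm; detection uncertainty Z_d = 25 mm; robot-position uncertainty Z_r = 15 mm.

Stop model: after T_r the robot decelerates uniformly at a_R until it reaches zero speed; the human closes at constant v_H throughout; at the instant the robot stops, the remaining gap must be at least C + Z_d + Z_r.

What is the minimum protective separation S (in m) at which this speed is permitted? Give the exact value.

braking lasts T_s = (9/4)/3 = 0.7500 s
robot covers v_R·T_r = 2.2500·0.2000 = 0.4500 m before braking
robot covers 2.2500·0.7500 − ½·3.0000·0.7500² = 0.8438 m while stopping
human over T_r+T_s: 0.6000·(0.2000+0.7500) = 0.5700 m
margins: 0.0600+0.0250+0.0150 = 0.1000 m
S_min ≈ 0.4500+0.8438+0.5700+0.1000  ⇒  S_min = 1571/800 m

S_min = 1571/800 m = 1.9638 m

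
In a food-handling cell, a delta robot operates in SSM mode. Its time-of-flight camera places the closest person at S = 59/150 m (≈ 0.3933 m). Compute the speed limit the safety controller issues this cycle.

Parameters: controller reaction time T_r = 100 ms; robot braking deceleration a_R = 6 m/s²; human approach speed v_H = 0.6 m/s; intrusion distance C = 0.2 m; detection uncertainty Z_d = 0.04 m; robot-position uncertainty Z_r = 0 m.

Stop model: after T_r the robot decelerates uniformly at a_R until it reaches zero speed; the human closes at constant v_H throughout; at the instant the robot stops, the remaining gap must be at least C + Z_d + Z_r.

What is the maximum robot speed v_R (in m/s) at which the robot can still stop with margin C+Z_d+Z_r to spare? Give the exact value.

v_R_max = 2/5 m/s = 0.4000 m/s

at the boundary: (1/12)·v² + (1/5)·v + (-7/75) = 0
  disc = (1/5)² − 4·(1/12)·(-7/75) = 16/225 ; √disc = 4/15
  v_R = (−(1/5) + 4/15) / (2·(1/12)) = 2/5 m/s
check:
stop time T_s = (2/5)/6 = 0.0667 s
robot covers v_R·T_r = 0.4000·0.1000 = 0.0400 m before braking
robot under decel: 0.4000²/(2·6.0000) = 0.0133 m
human over T_r+T_s: 0.6000·(0.1000+0.0667) = 0.1000 m
margins: 0.2000+0.0400+0.0000 = 0.2400 m
sum ≈ 0.0400+0.0133+0.1000+0.2400 ≈ 0.3933 m = S ✓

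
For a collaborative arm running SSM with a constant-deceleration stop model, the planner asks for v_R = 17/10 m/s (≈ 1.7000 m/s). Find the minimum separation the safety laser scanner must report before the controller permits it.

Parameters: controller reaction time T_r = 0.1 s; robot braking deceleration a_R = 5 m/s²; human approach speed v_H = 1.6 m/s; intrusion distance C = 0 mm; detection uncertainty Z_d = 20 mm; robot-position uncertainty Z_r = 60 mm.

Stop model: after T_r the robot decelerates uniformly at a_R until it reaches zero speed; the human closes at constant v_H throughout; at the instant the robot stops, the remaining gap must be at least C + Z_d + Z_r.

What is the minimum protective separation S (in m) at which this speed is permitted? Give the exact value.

T_s = v_R/a_R = (17/10)/5 = 0.3400 s
robot covers v_R·T_r = 1.7000·0.1000 = 0.1700 m before braking
braking distance = 1.7000²/(2·5.0000) = 0.2890 m
human closes 1.6000·0.4400 = 0.7040 m
residual clearance needed = 0.0000+0.0200+0.0600 = 0.0800 m
S_min ≈ 0.1700+0.2890+0.7040+0.0800  ⇒  S_min = 1243/1000 m

S_min = 1243/1000 m = 1.2430 m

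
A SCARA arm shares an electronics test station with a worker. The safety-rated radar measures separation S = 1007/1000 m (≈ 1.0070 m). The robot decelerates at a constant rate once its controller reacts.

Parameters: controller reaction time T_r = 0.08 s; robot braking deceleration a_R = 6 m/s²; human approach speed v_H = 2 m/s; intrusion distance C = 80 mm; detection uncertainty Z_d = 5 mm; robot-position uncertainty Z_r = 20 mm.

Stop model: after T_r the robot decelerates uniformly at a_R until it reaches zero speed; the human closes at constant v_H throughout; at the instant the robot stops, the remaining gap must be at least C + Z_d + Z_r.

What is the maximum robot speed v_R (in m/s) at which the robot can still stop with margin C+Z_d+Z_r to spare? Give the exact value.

collect terms ⇒ (1/12)·v_R² + (31/75)·v_R + (-371/500) = 0
  disc = (31/75)² − 4·(1/12)·(-371/500) = 9409/22500 ; √disc = 97/150
  v_R = (−(31/75) + 97/150) / (2·(1/12)) = 7/5 m/s
check:
T_s = v_R/a_R = (7/5)/6 = 0.2333 s
robot covers v_R·T_r = 1.4000·0.0800 = 0.1120 m before braking
robot under decel: 1.4000²/(2·6.0000) = 0.1633 m
human over T_r+T_s: 2.0000·(0.0800+0.2333) = 0.6267 m
residual clearance needed = 0.0800+0.0050+0.0200 = 0.1050 m
sum ≈ 0.1120+0.1633+0.6267+0.1050 ≈ 1.0070 m = S ✓

v_R_max = 7/5 m/s = 1.4000 m/s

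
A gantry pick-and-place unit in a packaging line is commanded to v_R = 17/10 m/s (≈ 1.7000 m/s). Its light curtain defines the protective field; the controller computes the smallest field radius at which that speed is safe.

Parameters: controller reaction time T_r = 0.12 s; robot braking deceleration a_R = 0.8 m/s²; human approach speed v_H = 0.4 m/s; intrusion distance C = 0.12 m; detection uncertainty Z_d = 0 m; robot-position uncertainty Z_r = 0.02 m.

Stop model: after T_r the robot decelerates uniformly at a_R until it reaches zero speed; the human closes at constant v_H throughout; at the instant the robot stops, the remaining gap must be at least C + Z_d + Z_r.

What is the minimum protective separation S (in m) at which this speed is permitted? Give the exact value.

T_s = v_R/a_R = (17/10)/(4/5) = 2.1250 s
robot covers v_R·T_r = 1.7000·0.1200 = 0.2040 m before braking
robot covers 1.7000·2.1250 − ½·0.8000·2.1250² = 1.8062 m while stopping
human closes 0.4000·2.2450 = 0.8980 m
C+Z_d+Z_r = 0.1200+0.0000+0.0200 = 0.1400 m
S_min ≈ 0.2040+1.8062+0.8980+0.1400  ⇒  S_min = 12193/4000 m

S_min = 12193/4000 m = 3.0482 m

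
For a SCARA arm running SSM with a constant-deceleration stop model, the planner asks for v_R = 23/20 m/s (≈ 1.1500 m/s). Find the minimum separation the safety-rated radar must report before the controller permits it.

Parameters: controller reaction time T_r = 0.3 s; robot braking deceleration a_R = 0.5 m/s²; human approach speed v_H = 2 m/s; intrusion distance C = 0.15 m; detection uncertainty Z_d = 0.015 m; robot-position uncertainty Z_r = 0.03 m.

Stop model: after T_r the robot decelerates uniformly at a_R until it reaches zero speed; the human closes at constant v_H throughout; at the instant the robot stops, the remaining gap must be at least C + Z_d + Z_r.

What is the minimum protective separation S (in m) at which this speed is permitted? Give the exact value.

T_s = v_R/a_R = (23/20)/(1/2) = 2.3000 s
robot in T_r: 1.1500·0.3000 = 0.3450 m
robot covers 1.1500·2.3000 − ½·0.5000·2.3000² = 1.3225 m while stopping
human over T_r+T_s: 2.0000·(0.3000+2.3000) = 5.2000 m
residual clearance needed = 0.1500+0.0150+0.0300 = 0.1950 m
S_min ≈ 0.3450+1.3225+5.2000+0.1950  ⇒  S_min = 113/16 m

S_min = 113/16 m = 7.0625 m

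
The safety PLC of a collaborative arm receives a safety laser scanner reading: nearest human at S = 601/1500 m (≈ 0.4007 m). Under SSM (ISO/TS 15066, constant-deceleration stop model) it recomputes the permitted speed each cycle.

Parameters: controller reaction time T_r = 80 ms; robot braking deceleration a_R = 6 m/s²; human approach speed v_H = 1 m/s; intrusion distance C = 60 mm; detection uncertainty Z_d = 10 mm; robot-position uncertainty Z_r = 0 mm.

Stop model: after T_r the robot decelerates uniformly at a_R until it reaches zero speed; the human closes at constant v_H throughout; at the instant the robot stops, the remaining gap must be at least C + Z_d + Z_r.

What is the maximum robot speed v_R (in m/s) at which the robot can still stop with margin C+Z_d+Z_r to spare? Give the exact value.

v_R_max = 4/5 m/s = 0.8000 m/s

quadratic (1/12)·v² + (37/150)·v + (-94/375) = 0
  disc = (37/150)² − 4·(1/12)·(-94/375) = 361/2500 ; √disc = 19/50
  v_R = (−(37/150) + 19/50) / (2·(1/12)) = 4/5 m/s
check:
braking lasts T_s = (4/5)/6 = 0.1333 s
robot in T_r: 0.8000·0.0800 = 0.0640 m
robot under decel: 0.8000²/(2·6.0000) = 0.0533 m
human over T_r+T_s: 1.0000·(0.0800+0.1333) = 0.2133 m
margins: 0.0600+0.0100+0.0000 = 0.0700 m
sum ≈ 0.0640+0.0533+0.2133+0.0700 ≈ 0.4007 m = S ✓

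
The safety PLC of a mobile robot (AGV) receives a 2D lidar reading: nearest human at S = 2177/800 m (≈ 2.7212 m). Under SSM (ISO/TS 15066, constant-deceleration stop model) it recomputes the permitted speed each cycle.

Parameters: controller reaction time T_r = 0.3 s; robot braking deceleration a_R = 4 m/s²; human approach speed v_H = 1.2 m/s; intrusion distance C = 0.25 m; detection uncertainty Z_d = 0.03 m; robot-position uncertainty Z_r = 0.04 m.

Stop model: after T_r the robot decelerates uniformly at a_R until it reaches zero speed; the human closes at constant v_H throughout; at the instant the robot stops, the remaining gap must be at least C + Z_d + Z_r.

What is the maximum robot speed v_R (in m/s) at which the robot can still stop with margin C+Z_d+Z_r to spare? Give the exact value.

quadratic (1/8)·v² + (3/5)·v + (-1633/800) = 0
  disc = (3/5)² − 4·(1/8)·(-1633/800) = 2209/1600 ; √disc = 47/40
  v_R = (−(3/5) + 47/40) / (2·(1/8)) = 23/10 m/s
check:
stop time T_s = (23/10)/4 = 0.5750 s
reaction-phase robot travel = 2.3000·0.3000 = 0.6900 m
robot covers 2.3000·0.5750 − ½·4.0000·0.5750² = 0.6613 m while stopping
human over T_r+T_s: 1.2000·(0.3000+0.5750) = 1.0500 m
C+Z_d+Z_r = 0.2500+0.0300+0.0400 = 0.3200 m
sum ≈ 0.6900+0.6613+1.0500+0.3200 ≈ 2.7212 m = S ✓

v_R_max = 23/10 m/s = 2.3000 m/s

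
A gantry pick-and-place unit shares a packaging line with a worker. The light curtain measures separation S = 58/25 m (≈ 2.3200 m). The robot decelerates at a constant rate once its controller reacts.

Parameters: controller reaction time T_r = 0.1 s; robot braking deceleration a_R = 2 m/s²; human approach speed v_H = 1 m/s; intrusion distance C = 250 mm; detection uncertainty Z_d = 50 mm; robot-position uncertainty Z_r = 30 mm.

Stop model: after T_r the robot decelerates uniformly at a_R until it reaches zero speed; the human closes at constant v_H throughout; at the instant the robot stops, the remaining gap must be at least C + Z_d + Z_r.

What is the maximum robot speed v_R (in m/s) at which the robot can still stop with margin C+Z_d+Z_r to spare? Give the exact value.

v_R_max = 9/5 m/s = 1.8000 m/s

collect terms ⇒ (1/4)·v_R² + (3/5)·v_R + (-189/100) = 0
  disc = (3/5)² − 4·(1/4)·(-189/100) = 9/4 ; √disc = 3/2
  v_R = (−(3/5) + 3/2) / (2·(1/4)) = 9/5 m/s
check:
T_s = v_R/a_R = (9/5)/2 = 0.9000 s
robot covers v_R·T_r = 1.8000·0.1000 = 0.1800 m before braking
braking distance = 1.8000²/(2·2.0000) = 0.8100 m
human closes 1.0000·1.0000 = 1.0000 m
C+Z_d+Z_r = 0.2500+0.0500+0.0300 = 0.3300 m
sum ≈ 0.1800+0.8100+1.0000+0.3300 ≈ 2.3200 m = S ✓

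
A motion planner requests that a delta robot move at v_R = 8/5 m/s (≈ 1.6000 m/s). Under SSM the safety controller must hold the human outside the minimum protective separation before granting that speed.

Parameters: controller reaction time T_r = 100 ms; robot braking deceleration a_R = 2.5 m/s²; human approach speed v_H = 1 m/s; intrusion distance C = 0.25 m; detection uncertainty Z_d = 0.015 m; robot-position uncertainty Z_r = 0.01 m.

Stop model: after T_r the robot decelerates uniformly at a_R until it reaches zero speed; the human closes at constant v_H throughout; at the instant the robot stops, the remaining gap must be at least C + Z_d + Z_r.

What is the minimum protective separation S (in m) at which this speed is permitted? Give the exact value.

S_min = 1687/1000 m = 1.6870 m

stop time T_s = (8/5)/(5/2) = 0.6400 s
reaction-phase robot travel = 1.6000·0.1000 = 0.1600 m
braking distance = 1.6000²/(2·2.5000) = 0.5120 m
human over T_r+T_s: 1.0000·(0.1000+0.6400) = 0.7400 m
residual clearance needed = 0.2500+0.0150+0.0100 = 0.2750 m
S_min ≈ 0.1600+0.5120+0.7400+0.2750  ⇒  S_min = 1687/1000 m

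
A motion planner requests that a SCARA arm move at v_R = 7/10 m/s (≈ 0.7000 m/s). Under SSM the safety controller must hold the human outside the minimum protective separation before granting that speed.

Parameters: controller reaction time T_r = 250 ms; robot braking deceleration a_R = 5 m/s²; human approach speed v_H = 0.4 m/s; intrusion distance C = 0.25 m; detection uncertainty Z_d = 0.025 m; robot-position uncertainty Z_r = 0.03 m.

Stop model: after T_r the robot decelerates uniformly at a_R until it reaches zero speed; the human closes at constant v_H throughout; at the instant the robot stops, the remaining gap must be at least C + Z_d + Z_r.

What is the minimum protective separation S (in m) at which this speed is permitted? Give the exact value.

T_s = v_R/a_R = (7/10)/5 = 0.1400 s
robot covers v_R·T_r = 0.7000·0.2500 = 0.1750 m before braking
robot under decel: 0.7000²/(2·5.0000) = 0.0490 m
human closes 0.4000·0.3900 = 0.1560 m
residual clearance needed = 0.2500+0.0250+0.0300 = 0.3050 m
S_min ≈ 0.1750+0.0490+0.1560+0.3050  ⇒  S_min = 137/200 m

S_min = 137/200 m = 0.6850 m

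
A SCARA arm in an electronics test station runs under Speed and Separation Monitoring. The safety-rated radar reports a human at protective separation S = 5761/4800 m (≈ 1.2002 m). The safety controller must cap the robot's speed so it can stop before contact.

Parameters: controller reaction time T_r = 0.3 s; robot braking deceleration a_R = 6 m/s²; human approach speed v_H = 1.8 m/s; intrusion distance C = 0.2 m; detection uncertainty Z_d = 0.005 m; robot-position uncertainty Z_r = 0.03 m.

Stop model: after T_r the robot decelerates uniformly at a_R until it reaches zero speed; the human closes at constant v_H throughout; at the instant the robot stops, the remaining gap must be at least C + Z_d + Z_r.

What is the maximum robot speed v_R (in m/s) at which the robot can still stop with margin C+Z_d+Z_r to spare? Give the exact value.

v_R_max = 13/20 m/s = 0.6500 m/s

quadratic (1/12)·v² + (3/5)·v + (-2041/4800) = 0
  disc = (3/5)² − 4·(1/12)·(-2041/4800) = 289/576 ; √disc = 17/24
  v_R = (−(3/5) + 17/24) / (2·(1/12)) = 13/20 m/s
check:
braking lasts T_s = (13/20)/6 = 0.1083 s
reaction-phase robot travel = 0.6500·0.3000 = 0.1950 m
robot under decel: 0.6500²/(2·6.0000) = 0.0352 m
person approaches 1.8000·(0.3000+0.1083) = 0.7350 m
C+Z_d+Z_r = 0.2000+0.0050+0.0300 = 0.2350 m
sum ≈ 0.1950+0.0352+0.7350+0.2350 ≈ 1.2002 m = S ✓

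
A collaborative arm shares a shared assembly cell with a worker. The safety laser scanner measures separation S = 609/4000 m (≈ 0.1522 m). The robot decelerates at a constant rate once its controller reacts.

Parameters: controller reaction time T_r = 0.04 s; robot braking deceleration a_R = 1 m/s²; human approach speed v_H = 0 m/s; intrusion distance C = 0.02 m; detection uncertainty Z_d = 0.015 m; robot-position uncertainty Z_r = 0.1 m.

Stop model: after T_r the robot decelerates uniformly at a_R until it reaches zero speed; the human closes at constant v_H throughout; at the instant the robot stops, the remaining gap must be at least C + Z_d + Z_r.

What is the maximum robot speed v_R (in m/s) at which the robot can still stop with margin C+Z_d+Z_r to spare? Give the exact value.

quadratic (1/2)·v² + (1/25)·v + (-69/4000) = 0
  disc = (1/25)² − 4·(1/2)·(-69/4000) = 361/10000 ; √disc = 19/100
  v_R = (−(1/25) + 19/100) / (2·(1/2)) = 3/20 m/s
check:
braking lasts T_s = (3/20)/1 = 0.1500 s
robot covers v_R·T_r = 0.1500·0.0400 = 0.0060 m before braking
braking distance = 0.1500²/(2·1.0000) = 0.0112 m
human over T_r+T_s: 0.0000·(0.0400+0.1500) = 0.0000 m
C+Z_d+Z_r = 0.0200+0.0150+0.1000 = 0.1350 m
sum ≈ 0.0060+0.0112+0.0000+0.1350 ≈ 0.1522 m = S ✓

v_R_max = 3/20 m/s = 0.1500 m/s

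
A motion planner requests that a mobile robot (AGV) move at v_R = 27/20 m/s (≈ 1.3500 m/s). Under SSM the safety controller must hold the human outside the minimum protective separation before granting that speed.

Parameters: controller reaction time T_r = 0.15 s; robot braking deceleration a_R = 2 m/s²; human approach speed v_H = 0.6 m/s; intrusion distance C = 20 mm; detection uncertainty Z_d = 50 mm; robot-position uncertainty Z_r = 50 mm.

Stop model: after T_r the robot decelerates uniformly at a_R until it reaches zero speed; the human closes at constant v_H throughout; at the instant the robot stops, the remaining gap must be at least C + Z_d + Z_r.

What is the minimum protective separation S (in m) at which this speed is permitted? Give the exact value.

braking lasts T_s = (27/20)/2 = 0.6750 s
reaction-phase robot travel = 1.3500·0.1500 = 0.2025 m
robot under decel: 1.3500²/(2·2.0000) = 0.4556 m
human over T_r+T_s: 0.6000·(0.1500+0.6750) = 0.4950 m
residual clearance needed = 0.0200+0.0500+0.0500 = 0.1200 m
S_min ≈ 0.2025+0.4556+0.4950+0.1200  ⇒  S_min = 2037/1600 m

S_min = 2037/1600 m = 1.2731 m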